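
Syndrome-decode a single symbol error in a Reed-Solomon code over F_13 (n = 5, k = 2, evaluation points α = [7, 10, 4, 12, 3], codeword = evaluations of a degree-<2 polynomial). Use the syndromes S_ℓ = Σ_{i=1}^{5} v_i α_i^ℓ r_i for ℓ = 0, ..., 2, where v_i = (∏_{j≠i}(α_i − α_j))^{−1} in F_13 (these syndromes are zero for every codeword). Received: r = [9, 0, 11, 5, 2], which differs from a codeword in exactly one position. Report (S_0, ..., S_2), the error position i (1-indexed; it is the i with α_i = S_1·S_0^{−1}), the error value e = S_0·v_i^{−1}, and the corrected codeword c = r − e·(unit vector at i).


S = (8, 4, 2), error at position 1, error magnitude e = 10, c = [12, 0, 11, 5, 2].

Step 1: column multipliers v_i = (∏_{j≠i}(α_i − α_j))^{−1} mod 13.
  i = 1 (α = 7): (7−10)(7−4)(7−12)(7−3) = (−3)·3·(−5)·4 = 180 ≡ 11, so v_1 = 11^{−1} = 6 (mod 13).
  i = 2 (α = 10): (10−7)(10−4)(10−12)(10−3) = 3·6·(−2)·7 = −252 ≡ 8, so v_2 = 8^{−1} = 5 (mod 13).
  i = 3 (α = 4): (4−7)(4−10)(4−12)(4−3) = (−3)·(−6)·(−8)·1 = −144 ≡ 12, so v_3 = 12^{−1} = 12 (mod 13).
  i = 4 (α = 12): (12−7)(12−10)(12−4)(12−3) = 5·2·8·9 = 720 ≡ 5, so v_4 = 5^{−1} = 8 (mod 13).
  i = 5 (α = 3): (3−7)(3−10)(3−4)(3−12) = (−4)·(−7)·(−1)·(−9) = 252 ≡ 5, so v_5 = 5^{−1} = 8 (mod 13).
  v = [6, 5, 12, 8, 8].
Step 2: syndromes of r = [9, 0, 11, 5, 2] (all sums mod 13).
  S_0 = Σ v_i r_i = 6·9 + 5·0 + 12·11 + 8·5 + 8·2 = 242 ≡ 8.
  S_1 = Σ v_i α_i r_i = 6·7·9 + 5·10·0 + 12·4·11 + 8·12·5 + 8·3·2 = 1434 ≡ 4.
  α_i^2 mod 13 = [10, 9, 3, 1, 9].
  S_2 = Σ v_i α_i^2 r_i = 6·10·9 + 5·9·0 + 12·3·11 + 8·1·5 + 8·9·2 = 1120 ≡ 2.
  S = (8, 4, 2) ≠ 0, so r is not a codeword (an error is present).
Step 3: locate the error. For a single error e at position i, S_ℓ = v_i·e·α_i^ℓ, so α_err = S_1/S_0.
  S_0^{−1} = 8^{−1} = 5 (mod 13), so α_err = 4·5 = 20 ≡ 7 = α_1. Error position i = 1.
  Consistency check: S_2/S_1 = 2·10 = 20 ≡ 7 = α_err ✓ (single-error assumption holds).
Step 4: error magnitude e = S_0/v_1 = S_0·∏_{j≠1}(α_1 − α_j) = 8·11 = 88 ≡ 10 (mod 13).
Step 5: correct position 1: c_1 = r_1 − e = 9 − 10 ≡ 12 (mod 13). Hence c = [12, 0, 11, 5, 2].
  Check: interpolating c through the α_i gives m(x) = 1 + 9·x (degree < 2) with m(α_i) = c_i for every i, so c is indeed a codeword.


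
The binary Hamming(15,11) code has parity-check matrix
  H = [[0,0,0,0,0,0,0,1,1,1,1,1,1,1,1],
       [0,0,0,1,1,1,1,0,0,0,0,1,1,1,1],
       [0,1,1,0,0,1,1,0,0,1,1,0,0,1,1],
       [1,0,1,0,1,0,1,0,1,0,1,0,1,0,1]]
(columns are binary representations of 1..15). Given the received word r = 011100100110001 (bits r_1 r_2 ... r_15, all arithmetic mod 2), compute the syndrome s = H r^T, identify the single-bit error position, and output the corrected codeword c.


s = (1, 1, 0, 0)^T, error position = 12, corrected codeword c = 011100100111001

Compute s = H r^T mod 2 one row at a time:
  s_1 = 0 + 0 + 1 + 1 + 0 + 0 + 0 + 1 = 3 ≡ 1 (mod 2).
  s_2 = 1 + 0 + 0 + 1 + 0 + 0 + 0 + 1 = 3 ≡ 1 (mod 2).
  s_3 = 1 + 1 + 0 + 1 + 1 + 1 + 0 + 1 = 6 ≡ 0 (mod 2).
  s_4 = 0 + 1 + 0 + 1 + 0 + 1 + 0 + 1 = 4 ≡ 0 (mod 2).
s = (1, 1, 0, 0)^T — this equals column 12 of H (binary 1100), so error is at position 12.
Correct: flip bit 12 of r = 011100100110001 to get c = 011100100111001.


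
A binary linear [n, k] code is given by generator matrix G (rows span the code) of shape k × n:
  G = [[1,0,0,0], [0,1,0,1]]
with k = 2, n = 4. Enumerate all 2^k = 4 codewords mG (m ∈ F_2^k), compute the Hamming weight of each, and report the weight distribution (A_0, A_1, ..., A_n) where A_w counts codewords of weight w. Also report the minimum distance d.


Weight distribution: A_0 = 1, A_1 = 1, A_2 = 1, A_3 = 1. Minimum distance d = 1.

Enumerate all 2^2 = 4 messages m ∈ F_2^2.
For each, compute codeword c = mG in F_2^4, then tally its weight.
  m = 00 → c = 0000, weight = 0.
  m = 10 → c = 1000, weight = 1.
  m = 01 → c = 0101, weight = 2.
  m = 11 → c = 1101, weight = 3.
Tally weights:
  weight 0: 1 codewords.
  weight 1: 1 codewords.
  weight 2: 1 codewords.
  weight 3: 1 codewords.
Minimum distance d = smallest w > 0 with A_w > 0 = 1.
Sanity: Σ A_w = 4 = 2^2 = 4 ✓.


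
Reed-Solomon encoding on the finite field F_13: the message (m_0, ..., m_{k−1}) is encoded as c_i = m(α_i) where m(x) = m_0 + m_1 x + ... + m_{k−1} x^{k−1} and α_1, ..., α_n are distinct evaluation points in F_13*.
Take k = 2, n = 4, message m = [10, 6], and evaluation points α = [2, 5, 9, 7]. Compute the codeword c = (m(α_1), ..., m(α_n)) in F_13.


c = [9, 1, 12, 0]

Message polynomial: m(x) = 10 + 6·x (mod 13).
For each evaluation point α_i, compute m(α_i) mod 13:
  α_1 = 2: Horner steps 6 → 9, so m(2) = 9.
  α_2 = 5: Horner steps 6 → 1, so m(5) = 1.
  α_3 = 9: Horner steps 6 → 12, so m(9) = 12.
  α_4 = 7: Horner steps 6 → 0, so m(7) = 0.
Codeword c = [9, 1, 12, 0] ∈ F_13^4.


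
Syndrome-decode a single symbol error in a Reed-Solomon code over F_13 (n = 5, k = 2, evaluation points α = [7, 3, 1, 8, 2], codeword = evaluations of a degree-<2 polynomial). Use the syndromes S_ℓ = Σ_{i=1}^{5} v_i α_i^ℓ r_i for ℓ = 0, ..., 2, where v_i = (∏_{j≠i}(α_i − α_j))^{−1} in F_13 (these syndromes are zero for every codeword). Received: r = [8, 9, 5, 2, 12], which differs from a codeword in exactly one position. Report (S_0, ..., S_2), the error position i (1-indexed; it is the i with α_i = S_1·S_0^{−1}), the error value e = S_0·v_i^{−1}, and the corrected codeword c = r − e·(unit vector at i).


S = (3, 9, 1), error at position 2, error magnitude e = 3, c = [8, 6, 5, 2, 12].

Step 1: column multipliers v_i = (∏_{j≠i}(α_i − α_j))^{−1} mod 13.
  i = 1 (α = 7): (7−3)(7−1)(7−8)(7−2) = 4·6·(−1)·5 = −120 ≡ 10, so v_1 = 10^{−1} = 4 (mod 13).
  i = 2 (α = 3): (3−7)(3−1)(3−8)(3−2) = (−4)·2·(−5)·1 = 40 ≡ 1, so v_2 = 1^{−1} = 1 (mod 13).
  i = 3 (α = 1): (1−7)(1−3)(1−8)(1−2) = (−6)·(−2)·(−7)·(−1) = 84 ≡ 6, so v_3 = 6^{−1} = 11 (mod 13).
  i = 4 (α = 8): (8−7)(8−3)(8−1)(8−2) = 1·5·7·6 = 210 ≡ 2, so v_4 = 2^{−1} = 7 (mod 13).
  i = 5 (α = 2): (2−7)(2−3)(2−1)(2−8) = (−5)·(−1)·1·(−6) = −30 ≡ 9, so v_5 = 9^{−1} = 3 (mod 13).
  v = [4, 1, 11, 7, 3].
Step 2: syndromes of r = [8, 9, 5, 2, 12] (all sums mod 13).
  S_0 = Σ v_i r_i = 4·8 + 1·9 + 11·5 + 7·2 + 3·12 = 146 ≡ 3.
  S_1 = Σ v_i α_i r_i = 4·7·8 + 1·3·9 + 11·1·5 + 7·8·2 + 3·2·12 = 490 ≡ 9.
  α_i^2 mod 13 = [10, 9, 1, 12, 4].
  S_2 = Σ v_i α_i^2 r_i = 4·10·8 + 1·9·9 + 11·1·5 + 7·12·2 + 3·4·12 = 768 ≡ 1.
  S = (3, 9, 1) ≠ 0, so r is not a codeword (an error is present).
Step 3: locate the error. For a single error e at position i, S_ℓ = v_i·e·α_i^ℓ, so α_err = S_1/S_0.
  S_0^{−1} = 3^{−1} = 9 (mod 13), so α_err = 9·9 = 81 ≡ 3 = α_2. Error position i = 2.
  Consistency check: S_2/S_1 = 1·3 = 3 ≡ 3 = α_err ✓ (single-error assumption holds).
Step 4: error magnitude e = S_0/v_2 = S_0·∏_{j≠2}(α_2 − α_j) = 3·1 = 3 ≡ 3 (mod 13).
Step 5: correct position 2: c_2 = r_2 − e = 9 − 3 ≡ 6 (mod 13). Hence c = [8, 6, 5, 2, 12].
  Check: interpolating c through the α_i gives m(x) = 11 + 7·x (degree < 2) with m(α_i) = c_i for every i, so c is indeed a codeword.


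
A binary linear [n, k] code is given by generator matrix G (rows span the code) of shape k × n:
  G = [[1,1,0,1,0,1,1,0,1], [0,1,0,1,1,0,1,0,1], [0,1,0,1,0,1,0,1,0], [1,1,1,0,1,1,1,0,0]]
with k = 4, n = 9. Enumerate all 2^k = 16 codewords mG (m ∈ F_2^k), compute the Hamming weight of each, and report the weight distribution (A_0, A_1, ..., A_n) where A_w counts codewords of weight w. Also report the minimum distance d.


Weight distribution: A_0 = 1, A_3 = 2, A_4 = 3, A_5 = 6, A_6 = 4. Minimum distance d = 3.

Enumerate all 2^4 = 16 messages m ∈ F_2^4.
For each, compute codeword c = mG in F_2^9, then tally its weight.
  m = 0000 → c = 000000000, weight = 0.
  m = 1000 → c = 110101101, weight = 6.
  m = 0100 → c = 010110101, weight = 5.
  m = 1100 → c = 100011000, weight = 3.
  m = 0010 → c = 010101010, weight = 4.
  m = 1010 → c = 100000111, weight = 4.
  m = 0110 → c = 000011111, weight = 5.
  m = 1110 → c = 110110010, weight = 5.
  m = 0001 → c = 111011100, weight = 6.
  m = 1001 → c = 001110001, weight = 4.
  m = 0101 → c = 101101001, weight = 5.
  m = 1101 → c = 011000100, weight = 3.
  m = 0011 → c = 101110110, weight = 6.
  m = 1011 → c = 011011011, weight = 6.
  m = 0111 → c = 111000011, weight = 5.
  m = 1111 → c = 001101110, weight = 5.
Tally weights:
  weight 0: 1 codewords.
  weight 3: 2 codewords.
  weight 4: 3 codewords.
  weight 5: 6 codewords.
  weight 6: 4 codewords.
Minimum distance d = smallest w > 0 with A_w > 0 = 3.
Sanity: Σ A_w = 16 = 2^4 = 16 ✓.


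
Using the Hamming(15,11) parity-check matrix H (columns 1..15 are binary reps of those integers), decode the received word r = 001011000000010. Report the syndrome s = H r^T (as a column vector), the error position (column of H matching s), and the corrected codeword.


s = (1, 1, 1, 0)^T, error position = 14, corrected codeword c = 001011000000000

Compute s = H r^T mod 2 one row at a time:
  s_1 = 0 + 0 + 0 + 0 + 0 + 0 + 1 + 0 = 1 ≡ 1 (mod 2).
  s_2 = 0 + 1 + 1 + 0 + 0 + 0 + 1 + 0 = 3 ≡ 1 (mod 2).
  s_3 = 0 + 1 + 1 + 0 + 0 + 0 + 1 + 0 = 3 ≡ 1 (mod 2).
  s_4 = 0 + 1 + 1 + 0 + 0 + 0 + 0 + 0 = 2 ≡ 0 (mod 2).
s = (1, 1, 1, 0)^T — this equals column 14 of H (binary 1110), so error is at position 14.
Correct: flip bit 14 of r = 001011000000010 to get c = 001011000000000.


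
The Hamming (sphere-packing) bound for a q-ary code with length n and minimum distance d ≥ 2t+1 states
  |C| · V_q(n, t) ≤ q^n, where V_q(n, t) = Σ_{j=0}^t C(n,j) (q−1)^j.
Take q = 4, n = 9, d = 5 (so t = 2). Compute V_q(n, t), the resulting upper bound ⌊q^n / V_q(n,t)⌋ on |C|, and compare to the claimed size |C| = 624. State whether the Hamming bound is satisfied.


V_q(n, t) = 352, q^n = 262144, Hamming bound = 744, |C| = 624 ≤ bound (satisfied).

Step 1: Compute V_q(n, t) = Σ_{j=0}^2 C(n, j) (q−1)^j.
  j = 0: C(9,0)·(3)^0 = 1·1 = 1.
  j = 1: C(9,1)·(3)^1 = 9·3 = 27.
  j = 2: C(9,2)·(3)^2 = 36·9 = 324.
  V_q(n, t) = 1 + 27 + 324 = 352.
Step 2: q^n = 4^9 = 262144.
Step 3: Hamming bound ⌊q^n / V_q(n,t)⌋ = ⌊262144/352⌋ = 744.
Step 4: Compare |C| = 624 to 744: satisfied.
The claimed |C| lies below the Hamming bound.


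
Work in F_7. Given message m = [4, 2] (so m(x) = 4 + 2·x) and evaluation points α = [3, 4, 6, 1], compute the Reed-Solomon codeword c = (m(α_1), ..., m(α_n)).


c = [3, 5, 2, 6]

Message polynomial: m(x) = 4 + 2·x (mod 7).
For each evaluation point α_i, compute m(α_i) mod 7:
  α_1 = 3: Horner steps 2 → 3, so m(3) = 3.
  α_2 = 4: Horner steps 2 → 5, so m(4) = 5.
  α_3 = 6: Horner steps 2 → 2, so m(6) = 2.
  α_4 = 1: Horner steps 2 → 6, so m(1) = 6.
Codeword c = [3, 5, 2, 6] ∈ F_7^4.


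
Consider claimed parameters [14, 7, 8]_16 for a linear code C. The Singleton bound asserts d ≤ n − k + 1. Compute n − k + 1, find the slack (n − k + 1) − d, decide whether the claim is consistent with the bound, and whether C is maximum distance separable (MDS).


Singleton RHS = n − k + 1 = 8, slack = 0, bound satisfied, MDS.

Singleton bound: d ≤ n − k + 1.
Here n = 14, k = 7, so n − k + 1 = 8.
Given d = 8, check d ≤ 8: YES.
Slack = (n − k + 1) − d = 0.
The code is MDS (slack = 0).
Description: the claimed parameters are [14, 7, 8]_16; such a code would be MDS (meets Singleton bound).


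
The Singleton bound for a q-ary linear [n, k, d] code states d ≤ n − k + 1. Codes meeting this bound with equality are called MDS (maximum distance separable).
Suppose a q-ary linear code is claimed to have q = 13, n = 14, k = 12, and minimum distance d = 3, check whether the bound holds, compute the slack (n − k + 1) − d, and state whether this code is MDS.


Singleton RHS = n − k + 1 = 3, slack = 0, bound satisfied, MDS.

Singleton bound: d ≤ n − k + 1.
Here n = 14, k = 12, so n − k + 1 = 3.
Given d = 3, check d ≤ 3: YES.
Slack = (n − k + 1) − d = 0.
The code is MDS (slack = 0).
Description: the claimed parameters are [14, 12, 3]_13; such a code would be MDS (meets Singleton bound).


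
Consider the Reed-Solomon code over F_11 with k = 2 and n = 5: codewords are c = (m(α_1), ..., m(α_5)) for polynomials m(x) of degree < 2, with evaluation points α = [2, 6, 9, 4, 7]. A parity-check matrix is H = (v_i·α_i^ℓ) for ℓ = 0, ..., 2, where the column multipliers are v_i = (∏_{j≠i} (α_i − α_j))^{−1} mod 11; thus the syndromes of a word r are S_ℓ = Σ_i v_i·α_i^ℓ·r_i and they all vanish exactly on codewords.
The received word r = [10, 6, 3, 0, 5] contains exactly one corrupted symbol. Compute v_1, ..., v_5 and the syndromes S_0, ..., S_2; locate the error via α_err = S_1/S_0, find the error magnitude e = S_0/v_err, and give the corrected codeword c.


S = (6, 2, 8), error at position 4, error magnitude e = 3, c = [10, 6, 3, 8, 5].

Step 1: column multipliers v_i = (∏_{j≠i}(α_i − α_j))^{−1} mod 11.
  i = 1 (α = 2): (2−6)(2−9)(2−4)(2−7) = (−4)·(−7)·(−2)·(−5) = 280 ≡ 5, so v_1 = 5^{−1} = 9 (mod 11).
  i = 2 (α = 6): (6−2)(6−9)(6−4)(6−7) = 4·(−3)·2·(−1) = 24 ≡ 2, so v_2 = 2^{−1} = 6 (mod 11).
  i = 3 (α = 9): (9−2)(9−6)(9−4)(9−7) = 7·3·5·2 = 210 ≡ 1, so v_3 = 1^{−1} = 1 (mod 11).
  i = 4 (α = 4): (4−2)(4−6)(4−9)(4−7) = 2·(−2)·(−5)·(−3) = −60 ≡ 6, so v_4 = 6^{−1} = 2 (mod 11).
  i = 5 (α = 7): (7−2)(7−6)(7−9)(7−4) = 5·1·(−2)·3 = −30 ≡ 3, so v_5 = 3^{−1} = 4 (mod 11).
  v = [9, 6, 1, 2, 4].
Step 2: syndromes of r = [10, 6, 3, 0, 5] (all sums mod 11).
  S_0 = Σ v_i r_i = 9·10 + 6·6 + 1·3 + 2·0 + 4·5 = 149 ≡ 6.
  S_1 = Σ v_i α_i r_i = 9·2·10 + 6·6·6 + 1·9·3 + 2·4·0 + 4·7·5 = 563 ≡ 2.
  α_i^2 mod 11 = [4, 3, 4, 5, 5].
  S_2 = Σ v_i α_i^2 r_i = 9·4·10 + 6·3·6 + 1·4·3 + 2·5·0 + 4·5·5 = 580 ≡ 8.
  S = (6, 2, 8) ≠ 0, so r is not a codeword (an error is present).
Step 3: locate the error. For a single error e at position i, S_ℓ = v_i·e·α_i^ℓ, so α_err = S_1/S_0.
  S_0^{−1} = 6^{−1} = 2 (mod 11), so α_err = 2·2 = 4 ≡ 4 = α_4. Error position i = 4.
  Consistency check: S_2/S_1 = 8·6 = 48 ≡ 4 = α_err ✓ (single-error assumption holds).
Step 4: error magnitude e = S_0/v_4 = S_0·∏_{j≠4}(α_4 − α_j) = 6·6 = 36 ≡ 3 (mod 11).
Step 5: correct position 4: c_4 = r_4 − e = 0 − 3 ≡ 8 (mod 11). Hence c = [10, 6, 3, 8, 5].
  Check: interpolating c through the α_i gives m(x) = 1 + 10·x (degree < 2) with m(α_i) = c_i for every i, so c is indeed a codeword.


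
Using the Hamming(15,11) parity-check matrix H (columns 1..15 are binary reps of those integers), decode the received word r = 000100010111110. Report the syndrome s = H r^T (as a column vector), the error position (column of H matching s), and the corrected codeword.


s = (0, 0, 1, 0)^T, error position = 2, corrected codeword c = 010100010111110

Compute s = H r^T mod 2 one row at a time:
  s_1 = 1 + 0 + 1 + 1 + 1 + 1 + 1 + 0 = 6 ≡ 0 (mod 2).
  s_2 = 1 + 0 + 0 + 0 + 1 + 1 + 1 + 0 = 4 ≡ 0 (mod 2).
  s_3 = 0 + 0 + 0 + 0 + 1 + 1 + 1 + 0 = 3 ≡ 1 (mod 2).
  s_4 = 0 + 0 + 0 + 0 + 0 + 1 + 1 + 0 = 2 ≡ 0 (mod 2).
s = (0, 0, 1, 0)^T — this equals column 2 of H (binary 0010), so error is at position 2.
Correct: flip bit 2 of r = 000100010111110 to get c = 010100010111110.


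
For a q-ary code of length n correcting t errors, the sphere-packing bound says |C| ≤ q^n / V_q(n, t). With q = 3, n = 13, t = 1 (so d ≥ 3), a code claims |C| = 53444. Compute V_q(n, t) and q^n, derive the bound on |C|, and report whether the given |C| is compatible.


V_q(n, t) = 27, q^n = 1594323, Hamming bound = 59049, |C| = 53444 ≤ bound (satisfied).

Step 1: Compute V_q(n, t) = Σ_{j=0}^1 C(n, j) (q−1)^j.
  j = 0: C(13,0)·(2)^0 = 1·1 = 1.
  j = 1: C(13,1)·(2)^1 = 13·2 = 26.
  V_q(n, t) = 1 + 26 = 27.
Step 2: q^n = 3^13 = 1594323.
Step 3: Hamming bound ⌊q^n / V_q(n,t)⌋ = ⌊1594323/27⌋ = 59049.
Step 4: Compare |C| = 53444 to 59049: satisfied.
The claimed |C| lies below the Hamming bound.


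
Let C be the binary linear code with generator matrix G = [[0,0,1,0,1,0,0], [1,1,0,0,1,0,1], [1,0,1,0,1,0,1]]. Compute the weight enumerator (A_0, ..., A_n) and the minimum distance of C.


Weight distribution: A_0 = 1, A_2 = 4, A_4 = 3. Minimum distance d = 2.

Enumerate all 2^3 = 8 messages m ∈ F_2^3.
For each, compute codeword c = mG in F_2^7, then tally its weight.
  m = 000 → c = 0000000, weight = 0.
  m = 100 → c = 0010100, weight = 2.
  m = 010 → c = 1100101, weight = 4.
  m = 110 → c = 1110001, weight = 4.
  m = 001 → c = 1010101, weight = 4.
  m = 101 → c = 1000001, weight = 2.
  m = 011 → c = 0110000, weight = 2.
  m = 111 → c = 0100100, weight = 2.
Tally weights:
  weight 0: 1 codewords.
  weight 2: 4 codewords.
  weight 4: 3 codewords.
Minimum distance d = smallest w > 0 with A_w > 0 = 2.
Sanity: Σ A_w = 8 = 2^3 = 8 ✓.


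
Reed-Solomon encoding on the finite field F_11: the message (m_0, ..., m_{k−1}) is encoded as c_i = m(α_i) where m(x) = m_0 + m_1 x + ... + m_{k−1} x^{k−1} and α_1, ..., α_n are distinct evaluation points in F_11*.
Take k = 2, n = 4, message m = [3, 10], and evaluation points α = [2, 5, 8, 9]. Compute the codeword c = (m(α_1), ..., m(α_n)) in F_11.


c = [1, 9, 6, 5]

Message polynomial: m(x) = 3 + 10·x (mod 11).
For each evaluation point α_i, compute m(α_i) mod 11:
  α_1 = 2: Horner steps 10 → 1, so m(2) = 1.
  α_2 = 5: Horner steps 10 → 9, so m(5) = 9.
  α_3 = 8: Horner steps 10 → 6, so m(8) = 6.
  α_4 = 9: Horner steps 10 → 5, so m(9) = 5.
Codeword c = [1, 9, 6, 5] ∈ F_11^4.


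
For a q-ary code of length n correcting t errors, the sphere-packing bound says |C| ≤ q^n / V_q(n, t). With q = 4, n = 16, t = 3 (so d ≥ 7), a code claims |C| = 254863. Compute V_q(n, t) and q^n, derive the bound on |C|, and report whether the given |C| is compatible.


V_q(n, t) = 16249, q^n = 4294967296, Hamming bound = 264321, |C| = 254863 ≤ bound (satisfied).

Step 1: Compute V_q(n, t) = Σ_{j=0}^3 C(n, j) (q−1)^j.
  j = 0: C(16,0)·(3)^0 = 1·1 = 1.
  j = 1: C(16,1)·(3)^1 = 16·3 = 48.
  j = 2: C(16,2)·(3)^2 = 120·9 = 1080.
  j = 3: C(16,3)·(3)^3 = 560·27 = 15120.
  V_q(n, t) = 1 + 48 + 1080 + 15120 = 16249.
Step 2: q^n = 4^16 = 4294967296.
Step 3: Hamming bound ⌊q^n / V_q(n,t)⌋ = ⌊4294967296/16249⌋ = 264321.
Step 4: Compare |C| = 254863 to 264321: satisfied.
The claimed |C| lies below the Hamming bound.


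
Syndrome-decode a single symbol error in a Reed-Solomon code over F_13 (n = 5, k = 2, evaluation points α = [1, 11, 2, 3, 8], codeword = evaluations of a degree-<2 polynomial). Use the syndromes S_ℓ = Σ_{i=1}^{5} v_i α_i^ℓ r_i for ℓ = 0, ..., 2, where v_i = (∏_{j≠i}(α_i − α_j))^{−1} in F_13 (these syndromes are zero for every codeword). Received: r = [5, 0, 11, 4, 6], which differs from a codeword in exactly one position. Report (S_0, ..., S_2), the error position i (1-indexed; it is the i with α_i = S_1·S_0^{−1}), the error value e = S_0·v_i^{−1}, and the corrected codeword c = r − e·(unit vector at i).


S = (9, 7, 4), error at position 5, error magnitude e = 11, c = [5, 0, 11, 4, 8].

Step 1: column multipliers v_i = (∏_{j≠i}(α_i − α_j))^{−1} mod 13.
  i = 1 (α = 1): (1−11)(1−2)(1−3)(1−8) = (−10)·(−1)·(−2)·(−7) = 140 ≡ 10, so v_1 = 10^{−1} = 4 (mod 13).
  i = 2 (α = 11): (11−1)(11−2)(11−3)(11−8) = 10·9·8·3 = 2160 ≡ 2, so v_2 = 2^{−1} = 7 (mod 13).
  i = 3 (α = 2): (2−1)(2−11)(2−3)(2−8) = 1·(−9)·(−1)·(−6) = −54 ≡ 11, so v_3 = 11^{−1} = 6 (mod 13).
  i = 4 (α = 3): (3−1)(3−11)(3−2)(3−8) = 2·(−8)·1·(−5) = 80 ≡ 2, so v_4 = 2^{−1} = 7 (mod 13).
  i = 5 (α = 8): (8−1)(8−11)(8−2)(8−3) = 7·(−3)·6·5 = −630 ≡ 7, so v_5 = 7^{−1} = 2 (mod 13).
  v = [4, 7, 6, 7, 2].
Step 2: syndromes of r = [5, 0, 11, 4, 6] (all sums mod 13).
  S_0 = Σ v_i r_i = 4·5 + 7·0 + 6·11 + 7·4 + 2·6 = 126 ≡ 9.
  S_1 = Σ v_i α_i r_i = 4·1·5 + 7·11·0 + 6·2·11 + 7·3·4 + 2·8·6 = 332 ≡ 7.
  α_i^2 mod 13 = [1, 4, 4, 9, 12].
  S_2 = Σ v_i α_i^2 r_i = 4·1·5 + 7·4·0 + 6·4·11 + 7·9·4 + 2·12·6 = 680 ≡ 4.
  S = (9, 7, 4) ≠ 0, so r is not a codeword (an error is present).
Step 3: locate the error. For a single error e at position i, S_ℓ = v_i·e·α_i^ℓ, so α_err = S_1/S_0.
  S_0^{−1} = 9^{−1} = 3 (mod 13), so α_err = 7·3 = 21 ≡ 8 = α_5. Error position i = 5.
  Consistency check: S_2/S_1 = 4·2 = 8 ≡ 8 = α_err ✓ (single-error assumption holds).
Step 4: error magnitude e = S_0/v_5 = S_0·∏_{j≠5}(α_5 − α_j) = 9·7 = 63 ≡ 11 (mod 13).
Step 5: correct position 5: c_5 = r_5 − e = 6 − 11 ≡ 8 (mod 13). Hence c = [5, 0, 11, 4, 8].
  Check: interpolating c through the α_i gives m(x) = 12 + 6·x (degree < 2) with m(α_i) = c_i for every i, so c is indeed a codeword.


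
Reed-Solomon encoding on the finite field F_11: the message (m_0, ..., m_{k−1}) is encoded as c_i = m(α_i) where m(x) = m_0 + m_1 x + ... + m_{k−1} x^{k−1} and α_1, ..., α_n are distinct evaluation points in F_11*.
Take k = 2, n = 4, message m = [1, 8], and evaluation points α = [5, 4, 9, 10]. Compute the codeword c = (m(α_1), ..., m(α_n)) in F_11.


c = [8, 0, 7, 4]

Message polynomial: m(x) = 1 + 8·x (mod 11).
For each evaluation point α_i, compute m(α_i) mod 11:
  α_1 = 5: Horner steps 8 → 8, so m(5) = 8.
  α_2 = 4: Horner steps 8 → 0, so m(4) = 0.
  α_3 = 9: Horner steps 8 → 7, so m(9) = 7.
  α_4 = 10: Horner steps 8 → 4, so m(10) = 4.
Codeword c = [8, 0, 7, 4] ∈ F_11^4.


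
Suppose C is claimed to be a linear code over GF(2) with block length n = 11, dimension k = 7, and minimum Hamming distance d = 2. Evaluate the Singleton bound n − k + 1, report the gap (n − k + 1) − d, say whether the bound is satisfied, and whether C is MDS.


Singleton RHS = n − k + 1 = 5, slack = 3, bound satisfied, not MDS.

Singleton bound: d ≤ n − k + 1.
Here n = 11, k = 7, so n − k + 1 = 5.
Given d = 2, check d ≤ 5: YES.
Slack = (n − k + 1) − d = 3.
The code is NOT MDS (slack = 3 > 0).
Description: the claimed parameters are [11, 7, 2]_2; such a code would be non-MDS.


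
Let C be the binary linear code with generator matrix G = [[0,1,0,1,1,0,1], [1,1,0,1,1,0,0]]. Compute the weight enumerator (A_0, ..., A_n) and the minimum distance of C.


Weight distribution: A_0 = 1, A_2 = 1, A_4 = 2. Minimum distance d = 2.

Enumerate all 2^2 = 4 messages m ∈ F_2^2.
For each, compute codeword c = mG in F_2^7, then tally its weight.
  m = 00 → c = 0000000, weight = 0.
  m = 10 → c = 0101101, weight = 4.
  m = 01 → c = 1101100, weight = 4.
  m = 11 → c = 1000001, weight = 2.
Tally weights:
  weight 0: 1 codewords.
  weight 2: 1 codewords.
  weight 4: 2 codewords.
Minimum distance d = smallest w > 0 with A_w > 0 = 2.
Sanity: Σ A_w = 4 = 2^2 = 4 ✓.


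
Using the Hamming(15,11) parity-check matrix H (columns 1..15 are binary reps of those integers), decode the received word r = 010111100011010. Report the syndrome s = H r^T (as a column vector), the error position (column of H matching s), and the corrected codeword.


s = (1, 0, 1, 1)^T, error position = 11, corrected codeword c = 010111100001010

Compute s = H r^T mod 2 one row at a time:
  s_1 = 0 + 0 + 0 + 1 + 1 + 0 + 1 + 0 = 3 ≡ 1 (mod 2).
  s_2 = 1 + 1 + 1 + 1 + 1 + 0 + 1 + 0 = 6 ≡ 0 (mod 2).
  s_3 = 1 + 0 + 1 + 1 + 0 + 1 + 1 + 0 = 5 ≡ 1 (mod 2).
  s_4 = 0 + 0 + 1 + 1 + 0 + 1 + 0 + 0 = 3 ≡ 1 (mod 2).
s = (1, 0, 1, 1)^T — this equals column 11 of H (binary 1011), so error is at position 11.
Correct: flip bit 11 of r = 010111100011010 to get c = 010111100001010.


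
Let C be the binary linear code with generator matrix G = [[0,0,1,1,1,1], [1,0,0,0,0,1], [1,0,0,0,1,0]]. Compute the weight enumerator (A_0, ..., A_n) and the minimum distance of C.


Weight distribution: A_0 = 1, A_2 = 4, A_4 = 3. Minimum distance d = 2.

Enumerate all 2^3 = 8 messages m ∈ F_2^3.
For each, compute codeword c = mG in F_2^6, then tally its weight.
  m = 000 → c = 000000, weight = 0.
  m = 100 → c = 001111, weight = 4.
  m = 010 → c = 100001, weight = 2.
  m = 110 → c = 101110, weight = 4.
  m = 001 → c = 100010, weight = 2.
  m = 101 → c = 101101, weight = 4.
  m = 011 → c = 000011, weight = 2.
  m = 111 → c = 001100, weight = 2.
Tally weights:
  weight 0: 1 codewords.
  weight 2: 4 codewords.
  weight 4: 3 codewords.
Minimum distance d = smallest w > 0 with A_w > 0 = 2.
Sanity: Σ A_w = 8 = 2^3 = 8 ✓.


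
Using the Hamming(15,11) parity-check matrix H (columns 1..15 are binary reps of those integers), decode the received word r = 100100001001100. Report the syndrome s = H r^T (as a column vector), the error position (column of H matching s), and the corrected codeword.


s = (1, 1, 0, 1)^T, error position = 13, corrected codeword c = 100100001001000

Compute s = H r^T mod 2 one row at a time:
  s_1 = 0 + 1 + 0 + 0 + 1 + 1 + 0 + 0 = 3 ≡ 1 (mod 2).
  s_2 = 1 + 0 + 0 + 0 + 1 + 1 + 0 + 0 = 3 ≡ 1 (mod 2).
  s_3 = 0 + 0 + 0 + 0 + 0 + 0 + 0 + 0 = 0 ≡ 0 (mod 2).
  s_4 = 1 + 0 + 0 + 0 + 1 + 0 + 1 + 0 = 3 ≡ 1 (mod 2).
s = (1, 1, 0, 1)^T — this equals column 13 of H (binary 1101), so error is at position 13.
Correct: flip bit 13 of r = 100100001001100 to get c = 100100001001000.


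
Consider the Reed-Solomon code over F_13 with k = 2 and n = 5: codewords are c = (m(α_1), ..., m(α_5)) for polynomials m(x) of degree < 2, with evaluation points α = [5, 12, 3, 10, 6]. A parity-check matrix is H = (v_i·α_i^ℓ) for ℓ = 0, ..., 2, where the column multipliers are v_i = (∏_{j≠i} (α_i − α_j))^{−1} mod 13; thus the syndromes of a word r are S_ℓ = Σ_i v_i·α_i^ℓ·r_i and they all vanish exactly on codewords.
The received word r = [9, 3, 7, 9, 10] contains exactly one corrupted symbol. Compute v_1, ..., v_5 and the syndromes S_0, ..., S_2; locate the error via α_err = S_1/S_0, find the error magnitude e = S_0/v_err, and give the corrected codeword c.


S = (10, 9, 12), error at position 4, error magnitude e = 8, c = [9, 3, 7, 1, 10].

Step 1: column multipliers v_i = (∏_{j≠i}(α_i − α_j))^{−1} mod 13.
  i = 1 (α = 5): (5−12)(5−3)(5−10)(5−6) = (−7)·2·(−5)·(−1) = −70 ≡ 8, so v_1 = 8^{−1} = 5 (mod 13).
  i = 2 (α = 12): (12−5)(12−3)(12−10)(12−6) = 7·9·2·6 = 756 ≡ 2, so v_2 = 2^{−1} = 7 (mod 13).
  i = 3 (α = 3): (3−5)(3−12)(3−10)(3−6) = (−2)·(−9)·(−7)·(−3) = 378 ≡ 1, so v_3 = 1^{−1} = 1 (mod 13).
  i = 4 (α = 10): (10−5)(10−12)(10−3)(10−6) = 5·(−2)·7·4 = −280 ≡ 6, so v_4 = 6^{−1} = 11 (mod 13).
  i = 5 (α = 6): (6−5)(6−12)(6−3)(6−10) = 1·(−6)·3·(−4) = 72 ≡ 7, so v_5 = 7^{−1} = 2 (mod 13).
  v = [5, 7, 1, 11, 2].
Step 2: syndromes of r = [9, 3, 7, 9, 10] (all sums mod 13).
  S_0 = Σ v_i r_i = 5·9 + 7·3 + 1·7 + 11·9 + 2·10 = 192 ≡ 10.
  S_1 = Σ v_i α_i r_i = 5·5·9 + 7·12·3 + 1·3·7 + 11·10·9 + 2·6·10 = 1608 ≡ 9.
  α_i^2 mod 13 = [12, 1, 9, 9, 10].
  S_2 = Σ v_i α_i^2 r_i = 5·12·9 + 7·1·3 + 1·9·7 + 11·9·9 + 2·10·10 = 1715 ≡ 12.
  S = (10, 9, 12) ≠ 0, so r is not a codeword (an error is present).
Step 3: locate the error. For a single error e at position i, S_ℓ = v_i·e·α_i^ℓ, so α_err = S_1/S_0.
  S_0^{−1} = 10^{−1} = 4 (mod 13), so α_err = 9·4 = 36 ≡ 10 = α_4. Error position i = 4.
  Consistency check: S_2/S_1 = 12·3 = 36 ≡ 10 = α_err ✓ (single-error assumption holds).
Step 4: error magnitude e = S_0/v_4 = S_0·∏_{j≠4}(α_4 − α_j) = 10·6 = 60 ≡ 8 (mod 13).
Step 5: correct position 4: c_4 = r_4 − e = 9 − 8 ≡ 1 (mod 13). Hence c = [9, 3, 7, 1, 10].
  Check: interpolating c through the α_i gives m(x) = 4 + 1·x (degree < 2) with m(α_i) = c_i for every i, so c is indeed a codeword.


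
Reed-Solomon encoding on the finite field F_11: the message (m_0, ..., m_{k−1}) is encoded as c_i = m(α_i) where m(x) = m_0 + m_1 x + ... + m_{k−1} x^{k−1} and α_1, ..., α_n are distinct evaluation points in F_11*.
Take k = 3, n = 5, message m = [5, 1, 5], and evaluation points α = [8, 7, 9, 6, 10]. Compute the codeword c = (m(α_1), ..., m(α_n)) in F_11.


c = [3, 4, 1, 4, 9]

Message polynomial: m(x) = 5 + 1·x + 5·x^2 (mod 11).
For each evaluation point α_i, compute m(α_i) mod 11:
  α_1 = 8: Horner steps 5 → 8 → 3, so m(8) = 3.
  α_2 = 7: Horner steps 5 → 3 → 4, so m(7) = 4.
  α_3 = 9: Horner steps 5 → 2 → 1, so m(9) = 1.
  α_4 = 6: Horner steps 5 → 9 → 4, so m(6) = 4.
  α_5 = 10: Horner steps 5 → 7 → 9, so m(10) = 9.
Codeword c = [3, 4, 1, 4, 9] ∈ F_11^5.


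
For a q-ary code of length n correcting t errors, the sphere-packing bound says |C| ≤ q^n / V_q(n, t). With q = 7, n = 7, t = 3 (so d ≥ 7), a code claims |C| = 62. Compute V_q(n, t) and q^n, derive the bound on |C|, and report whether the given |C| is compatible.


V_q(n, t) = 8359, q^n = 823543, Hamming bound = 98, |C| = 62 ≤ bound (satisfied).

Step 1: Compute V_q(n, t) = Σ_{j=0}^3 C(n, j) (q−1)^j.
  j = 0: C(7,0)·(6)^0 = 1·1 = 1.
  j = 1: C(7,1)·(6)^1 = 7·6 = 42.
  j = 2: C(7,2)·(6)^2 = 21·36 = 756.
  j = 3: C(7,3)·(6)^3 = 35·216 = 7560.
  V_q(n, t) = 1 + 42 + 756 + 7560 = 8359.
Step 2: q^n = 7^7 = 823543.
Step 3: Hamming bound ⌊q^n / V_q(n,t)⌋ = ⌊823543/8359⌋ = 98.
Step 4: Compare |C| = 62 to 98: satisfied.
The claimed |C| lies below the Hamming bound.


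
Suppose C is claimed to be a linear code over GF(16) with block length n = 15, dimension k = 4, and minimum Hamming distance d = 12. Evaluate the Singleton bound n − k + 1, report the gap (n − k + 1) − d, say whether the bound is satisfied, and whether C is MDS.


Singleton RHS = n − k + 1 = 12, slack = 0, bound satisfied, MDS.

Singleton bound: d ≤ n − k + 1.
Here n = 15, k = 4, so n − k + 1 = 12.
Given d = 12, check d ≤ 12: YES.
Slack = (n − k + 1) − d = 0.
The code is MDS (slack = 0).
Description: the claimed parameters are [15, 4, 12]_16; such a code would be MDS (meets Singleton bound).


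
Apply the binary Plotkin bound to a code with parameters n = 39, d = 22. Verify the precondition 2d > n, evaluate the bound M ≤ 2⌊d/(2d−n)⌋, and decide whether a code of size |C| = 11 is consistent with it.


Plotkin bound M ≤ 8; given |C| = 11 > bound (violated).

Check applicability: 2d = 44, n = 39.
2d − n = 5 > 0, so Plotkin applies.
Compute d/(2d−n) = 22/5 ≈ 4.4000.
⌊d/(2d−n)⌋ = 4.
Plotkin bound: M ≤ 2·4 = 8.
Given |C| = 11, check: VIOLATED.
This |C| is above the Plotkin bound, so no binary code with n = 39, d = 22 and 11 codewords exists.


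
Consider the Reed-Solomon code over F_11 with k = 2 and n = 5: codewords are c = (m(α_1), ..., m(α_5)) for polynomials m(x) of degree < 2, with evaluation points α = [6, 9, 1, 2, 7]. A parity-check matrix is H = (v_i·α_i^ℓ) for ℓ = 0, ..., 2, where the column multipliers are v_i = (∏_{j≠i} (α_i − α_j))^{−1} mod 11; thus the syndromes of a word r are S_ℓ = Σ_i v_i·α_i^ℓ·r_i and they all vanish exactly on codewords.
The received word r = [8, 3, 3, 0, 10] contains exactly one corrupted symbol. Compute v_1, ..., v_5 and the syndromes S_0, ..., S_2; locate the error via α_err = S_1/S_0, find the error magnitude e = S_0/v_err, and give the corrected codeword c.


S = (3, 3, 3), error at position 3, error magnitude e = 5, c = [8, 3, 9, 0, 10].

Step 1: column multipliers v_i = (∏_{j≠i}(α_i − α_j))^{−1} mod 11.
  i = 1 (α = 6): (6−9)(6−1)(6−2)(6−7) = (−3)·5·4·(−1) = 60 ≡ 5, so v_1 = 5^{−1} = 9 (mod 11).
  i = 2 (α = 9): (9−6)(9−1)(9−2)(9−7) = 3·8·7·2 = 336 ≡ 6, so v_2 = 6^{−1} = 2 (mod 11).
  i = 3 (α = 1): (1−6)(1−9)(1−2)(1−7) = (−5)·(−8)·(−1)·(−6) = 240 ≡ 9, so v_3 = 9^{−1} = 5 (mod 11).
  i = 4 (α = 2): (2−6)(2−9)(2−1)(2−7) = (−4)·(−7)·1·(−5) = −140 ≡ 3, so v_4 = 3^{−1} = 4 (mod 11).
  i = 5 (α = 7): (7−6)(7−9)(7−1)(7−2) = 1·(−2)·6·5 = −60 ≡ 6, so v_5 = 6^{−1} = 2 (mod 11).
  v = [9, 2, 5, 4, 2].
Step 2: syndromes of r = [8, 3, 3, 0, 10] (all sums mod 11).
  S_0 = Σ v_i r_i = 9·8 + 2·3 + 5·3 + 4·0 + 2·10 = 113 ≡ 3.
  S_1 = Σ v_i α_i r_i = 9·6·8 + 2·9·3 + 5·1·3 + 4·2·0 + 2·7·10 = 641 ≡ 3.
  α_i^2 mod 11 = [3, 4, 1, 4, 5].
  S_2 = Σ v_i α_i^2 r_i = 9·3·8 + 2·4·3 + 5·1·3 + 4·4·0 + 2·5·10 = 355 ≡ 3.
  S = (3, 3, 3) ≠ 0, so r is not a codeword (an error is present).
Step 3: locate the error. For a single error e at position i, S_ℓ = v_i·e·α_i^ℓ, so α_err = S_1/S_0.
  S_0^{−1} = 3^{−1} = 4 (mod 11), so α_err = 3·4 = 12 ≡ 1 = α_3. Error position i = 3.
  Consistency check: S_2/S_1 = 3·4 = 12 ≡ 1 = α_err ✓ (single-error assumption holds).
Step 4: error magnitude e = S_0/v_3 = S_0·∏_{j≠3}(α_3 − α_j) = 3·9 = 27 ≡ 5 (mod 11).
Step 5: correct position 3: c_3 = r_3 − e = 3 − 5 ≡ 9 (mod 11). Hence c = [8, 3, 9, 0, 10].
  Check: interpolating c through the α_i gives m(x) = 7 + 2·x (degree < 2) with m(α_i) = c_i for every i, so c is indeed a codeword.


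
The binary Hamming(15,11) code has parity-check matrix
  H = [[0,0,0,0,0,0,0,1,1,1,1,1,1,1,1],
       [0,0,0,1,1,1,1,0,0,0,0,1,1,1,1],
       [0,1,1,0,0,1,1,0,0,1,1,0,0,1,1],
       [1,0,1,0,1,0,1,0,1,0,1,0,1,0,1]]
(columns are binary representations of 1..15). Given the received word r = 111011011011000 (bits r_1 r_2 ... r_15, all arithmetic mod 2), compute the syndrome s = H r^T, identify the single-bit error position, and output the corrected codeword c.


s = (0, 1, 0, 1)^T, error position = 5, corrected codeword c = 111001011011000

Compute s = H r^T mod 2 one row at a time:
  s_1 = 1 + 1 + 0 + 1 + 1 + 0 + 0 + 0 = 4 ≡ 0 (mod 2).
  s_2 = 0 + 1 + 1 + 0 + 1 + 0 + 0 + 0 = 3 ≡ 1 (mod 2).
  s_3 = 1 + 1 + 1 + 0 + 0 + 1 + 0 + 0 = 4 ≡ 0 (mod 2).
  s_4 = 1 + 1 + 1 + 0 + 1 + 1 + 0 + 0 = 5 ≡ 1 (mod 2).
s = (0, 1, 0, 1)^T — this equals column 5 of H (binary 0101), so error is at position 5.
Correct: flip bit 5 of r = 111011011011000 to get c = 111001011011000.


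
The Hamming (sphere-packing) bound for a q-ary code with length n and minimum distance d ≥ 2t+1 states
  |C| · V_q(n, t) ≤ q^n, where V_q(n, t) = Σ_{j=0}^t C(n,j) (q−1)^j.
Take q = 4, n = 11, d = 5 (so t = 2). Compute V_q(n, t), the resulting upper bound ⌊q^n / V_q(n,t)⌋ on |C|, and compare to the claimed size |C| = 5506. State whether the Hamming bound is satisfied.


V_q(n, t) = 529, q^n = 4194304, Hamming bound = 7928, |C| = 5506 ≤ bound (satisfied).

Step 1: Compute V_q(n, t) = Σ_{j=0}^2 C(n, j) (q−1)^j.
  j = 0: C(11,0)·(3)^0 = 1·1 = 1.
  j = 1: C(11,1)·(3)^1 = 11·3 = 33.
  j = 2: C(11,2)·(3)^2 = 55·9 = 495.
  V_q(n, t) = 1 + 33 + 495 = 529.
Step 2: q^n = 4^11 = 4194304.
Step 3: Hamming bound ⌊q^n / V_q(n,t)⌋ = ⌊4194304/529⌋ = 7928.
Step 4: Compare |C| = 5506 to 7928: satisfied.
The claimed |C| lies below the Hamming bound.


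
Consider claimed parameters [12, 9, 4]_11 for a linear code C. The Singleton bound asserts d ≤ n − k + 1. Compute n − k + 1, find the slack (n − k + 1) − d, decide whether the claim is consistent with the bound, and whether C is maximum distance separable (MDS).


Singleton RHS = n − k + 1 = 4, slack = 0, bound satisfied, MDS.

Singleton bound: d ≤ n − k + 1.
Here n = 12, k = 9, so n − k + 1 = 4.
Given d = 4, check d ≤ 4: YES.
Slack = (n − k + 1) − d = 0.
The code is MDS (slack = 0).
Description: the claimed parameters are [12, 9, 4]_11; such a code would be MDS (meets Singleton bound).


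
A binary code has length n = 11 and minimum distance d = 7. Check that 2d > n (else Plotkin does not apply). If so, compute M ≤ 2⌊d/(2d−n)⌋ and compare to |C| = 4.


Plotkin bound M ≤ 4; given |C| = 4 ≤ bound (satisfied).

Check applicability: 2d = 14, n = 11.
2d − n = 3 > 0, so Plotkin applies.
Compute d/(2d−n) = 7/3 ≈ 2.3333.
⌊d/(2d−n)⌋ = 2.
Plotkin bound: M ≤ 2·2 = 4.
Given |C| = 4, check: satisfied.
This |C| is at the Plotkin bound.


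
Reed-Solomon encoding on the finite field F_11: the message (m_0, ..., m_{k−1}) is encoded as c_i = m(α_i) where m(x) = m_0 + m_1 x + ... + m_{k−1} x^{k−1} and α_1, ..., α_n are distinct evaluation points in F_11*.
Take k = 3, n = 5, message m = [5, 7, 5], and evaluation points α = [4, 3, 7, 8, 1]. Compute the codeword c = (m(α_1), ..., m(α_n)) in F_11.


c = [3, 5, 2, 7, 6]

Message polynomial: m(x) = 5 + 7·x + 5·x^2 (mod 11).
For each evaluation point α_i, compute m(α_i) mod 11:
  α_1 = 4: Horner steps 5 → 5 → 3, so m(4) = 3.
  α_2 = 3: Horner steps 5 → 0 → 5, so m(3) = 5.
  α_3 = 7: Horner steps 5 → 9 → 2, so m(7) = 2.
  α_4 = 8: Horner steps 5 → 3 → 7, so m(8) = 7.
  α_5 = 1: Horner steps 5 → 1 → 6, so m(1) = 6.
Codeword c = [3, 5, 2, 7, 6] ∈ F_11^5.


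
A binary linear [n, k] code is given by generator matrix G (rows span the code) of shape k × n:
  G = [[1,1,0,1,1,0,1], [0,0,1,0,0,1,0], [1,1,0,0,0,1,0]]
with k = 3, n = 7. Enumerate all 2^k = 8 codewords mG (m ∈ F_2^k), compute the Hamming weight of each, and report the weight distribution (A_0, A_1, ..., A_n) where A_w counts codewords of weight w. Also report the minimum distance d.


Weight distribution: A_0 = 1, A_2 = 1, A_3 = 2, A_4 = 2, A_5 = 1, A_7 = 1. Minimum distance d = 2.

Enumerate all 2^3 = 8 messages m ∈ F_2^3.
For each, compute codeword c = mG in F_2^7, then tally its weight.
  m = 000 → c = 0000000, weight = 0.
  m = 100 → c = 1101101, weight = 5.
  m = 010 → c = 0010010, weight = 2.
  m = 110 → c = 1111111, weight = 7.
  m = 001 → c = 1100010, weight = 3.
  m = 101 → c = 0001111, weight = 4.
  m = 011 → c = 1110000, weight = 3.
  m = 111 → c = 0011101, weight = 4.
Tally weights:
  weight 0: 1 codewords.
  weight 2: 1 codewords.
  weight 3: 2 codewords.
  weight 4: 2 codewords.
  weight 5: 1 codewords.
  weight 7: 1 codewords.
Minimum distance d = smallest w > 0 with A_w > 0 = 2.
Sanity: Σ A_w = 8 = 2^3 = 8 ✓.


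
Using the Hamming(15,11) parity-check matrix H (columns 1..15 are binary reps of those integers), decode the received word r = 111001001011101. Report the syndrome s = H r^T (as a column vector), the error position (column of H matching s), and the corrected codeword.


s = (1, 0, 1, 0)^T, error position = 10, corrected codeword c = 111001001111101

Compute s = H r^T mod 2 one row at a time:
  s_1 = 0 + 1 + 0 + 1 + 1 + 1 + 0 + 1 = 5 ≡ 1 (mod 2).
  s_2 = 0 + 0 + 1 + 0 + 1 + 1 + 0 + 1 = 4 ≡ 0 (mod 2).
  s_3 = 1 + 1 + 1 + 0 + 0 + 1 + 0 + 1 = 5 ≡ 1 (mod 2).
  s_4 = 1 + 1 + 0 + 0 + 1 + 1 + 1 + 1 = 6 ≡ 0 (mod 2).
s = (1, 0, 1, 0)^T — this equals column 10 of H (binary 1010), so error is at position 10.
Correct: flip bit 10 of r = 111001001011101 to get c = 111001001111101.


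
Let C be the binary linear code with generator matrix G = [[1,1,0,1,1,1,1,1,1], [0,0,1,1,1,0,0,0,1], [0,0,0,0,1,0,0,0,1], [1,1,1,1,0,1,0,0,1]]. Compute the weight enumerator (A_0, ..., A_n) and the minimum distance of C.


Weight distribution: A_0 = 1, A_2 = 2, A_4 = 7, A_6 = 4, A_8 = 2. Minimum distance d = 2.

Enumerate all 2^4 = 16 messages m ∈ F_2^4.
For each, compute codeword c = mG in F_2^9, then tally its weight.
  m = 0000 → c = 000000000, weight = 0.
  m = 1000 → c = 110111111, weight = 8.
  m = 0100 → c = 001110001, weight = 4.
  m = 1100 → c = 111001110, weight = 6.
  m = 0010 → c = 000010001, weight = 2.
  m = 1010 → c = 110101110, weight = 6.
  m = 0110 → c = 001100000, weight = 2.
  m = 1110 → c = 111011111, weight = 8.
  m = 0001 → c = 111101001, weight = 6.
  m = 1001 → c = 001010110, weight = 4.
  m = 0101 → c = 110011000, weight = 4.
  m = 1101 → c = 000100111, weight = 4.
  m = 0011 → c = 111111000, weight = 6.
  m = 1011 → c = 001000111, weight = 4.
  m = 0111 → c = 110001001, weight = 4.
  m = 1111 → c = 000110110, weight = 4.
Tally weights:
  weight 0: 1 codewords.
  weight 2: 2 codewords.
  weight 4: 7 codewords.
  weight 6: 4 codewords.
  weight 8: 2 codewords.
Minimum distance d = smallest w > 0 with A_w > 0 = 2.
Sanity: Σ A_w = 16 = 2^4 = 16 ✓.
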